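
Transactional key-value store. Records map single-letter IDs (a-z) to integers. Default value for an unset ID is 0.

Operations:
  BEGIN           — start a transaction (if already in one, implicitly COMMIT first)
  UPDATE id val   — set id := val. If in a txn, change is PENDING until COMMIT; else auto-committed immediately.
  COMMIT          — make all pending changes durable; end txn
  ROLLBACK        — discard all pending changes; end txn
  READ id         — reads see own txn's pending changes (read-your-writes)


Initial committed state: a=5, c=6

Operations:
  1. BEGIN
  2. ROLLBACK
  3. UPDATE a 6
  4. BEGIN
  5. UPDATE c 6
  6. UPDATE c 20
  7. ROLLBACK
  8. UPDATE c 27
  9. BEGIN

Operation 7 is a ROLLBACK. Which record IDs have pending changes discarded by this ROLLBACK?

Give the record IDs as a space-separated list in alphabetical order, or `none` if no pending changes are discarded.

Initial committed: {a=5, c=6}
Op 1: BEGIN: in_txn=True, pending={}
Op 2: ROLLBACK: discarded pending []; in_txn=False
Op 3: UPDATE a=6 (auto-commit; committed a=6)
Op 4: BEGIN: in_txn=True, pending={}
Op 5: UPDATE c=6 (pending; pending now {c=6})
Op 6: UPDATE c=20 (pending; pending now {c=20})
Op 7: ROLLBACK: discarded pending ['c']; in_txn=False
Op 8: UPDATE c=27 (auto-commit; committed c=27)
Op 9: BEGIN: in_txn=True, pending={}
ROLLBACK at op 7 discards: ['c']

Answer: c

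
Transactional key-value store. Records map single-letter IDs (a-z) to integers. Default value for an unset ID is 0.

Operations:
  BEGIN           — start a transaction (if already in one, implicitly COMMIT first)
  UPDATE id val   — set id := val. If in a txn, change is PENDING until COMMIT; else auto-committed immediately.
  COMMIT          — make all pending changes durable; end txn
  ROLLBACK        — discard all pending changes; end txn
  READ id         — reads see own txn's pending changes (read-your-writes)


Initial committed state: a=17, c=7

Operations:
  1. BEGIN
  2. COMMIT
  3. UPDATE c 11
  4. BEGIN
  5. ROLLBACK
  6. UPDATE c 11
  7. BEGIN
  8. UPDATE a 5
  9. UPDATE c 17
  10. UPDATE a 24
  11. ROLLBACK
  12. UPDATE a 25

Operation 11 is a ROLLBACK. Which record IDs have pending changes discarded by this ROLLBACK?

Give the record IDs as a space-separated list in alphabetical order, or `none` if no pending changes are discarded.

Answer: a c

Derivation:
Initial committed: {a=17, c=7}
Op 1: BEGIN: in_txn=True, pending={}
Op 2: COMMIT: merged [] into committed; committed now {a=17, c=7}
Op 3: UPDATE c=11 (auto-commit; committed c=11)
Op 4: BEGIN: in_txn=True, pending={}
Op 5: ROLLBACK: discarded pending []; in_txn=False
Op 6: UPDATE c=11 (auto-commit; committed c=11)
Op 7: BEGIN: in_txn=True, pending={}
Op 8: UPDATE a=5 (pending; pending now {a=5})
Op 9: UPDATE c=17 (pending; pending now {a=5, c=17})
Op 10: UPDATE a=24 (pending; pending now {a=24, c=17})
Op 11: ROLLBACK: discarded pending ['a', 'c']; in_txn=False
Op 12: UPDATE a=25 (auto-commit; committed a=25)
ROLLBACK at op 11 discards: ['a', 'c']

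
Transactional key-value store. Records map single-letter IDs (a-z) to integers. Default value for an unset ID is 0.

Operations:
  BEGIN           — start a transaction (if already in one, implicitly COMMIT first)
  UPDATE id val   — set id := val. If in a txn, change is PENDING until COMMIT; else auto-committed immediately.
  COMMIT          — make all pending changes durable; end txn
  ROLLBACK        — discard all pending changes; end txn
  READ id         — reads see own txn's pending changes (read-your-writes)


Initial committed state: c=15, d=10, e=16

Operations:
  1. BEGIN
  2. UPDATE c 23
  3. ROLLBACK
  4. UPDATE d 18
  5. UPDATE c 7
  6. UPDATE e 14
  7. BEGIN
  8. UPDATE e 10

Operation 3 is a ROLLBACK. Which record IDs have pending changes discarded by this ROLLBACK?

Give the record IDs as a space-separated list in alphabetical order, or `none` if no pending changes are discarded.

Initial committed: {c=15, d=10, e=16}
Op 1: BEGIN: in_txn=True, pending={}
Op 2: UPDATE c=23 (pending; pending now {c=23})
Op 3: ROLLBACK: discarded pending ['c']; in_txn=False
Op 4: UPDATE d=18 (auto-commit; committed d=18)
Op 5: UPDATE c=7 (auto-commit; committed c=7)
Op 6: UPDATE e=14 (auto-commit; committed e=14)
Op 7: BEGIN: in_txn=True, pending={}
Op 8: UPDATE e=10 (pending; pending now {e=10})
ROLLBACK at op 3 discards: ['c']

Answer: c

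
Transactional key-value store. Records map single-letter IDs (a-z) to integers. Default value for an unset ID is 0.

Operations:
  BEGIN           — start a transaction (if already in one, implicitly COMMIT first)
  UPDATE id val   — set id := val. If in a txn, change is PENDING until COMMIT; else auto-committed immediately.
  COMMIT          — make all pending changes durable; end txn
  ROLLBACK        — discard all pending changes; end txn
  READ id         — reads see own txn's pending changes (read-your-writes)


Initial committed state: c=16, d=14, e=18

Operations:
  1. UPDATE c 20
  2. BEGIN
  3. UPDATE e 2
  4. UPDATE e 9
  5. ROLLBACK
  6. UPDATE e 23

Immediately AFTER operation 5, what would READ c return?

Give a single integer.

Initial committed: {c=16, d=14, e=18}
Op 1: UPDATE c=20 (auto-commit; committed c=20)
Op 2: BEGIN: in_txn=True, pending={}
Op 3: UPDATE e=2 (pending; pending now {e=2})
Op 4: UPDATE e=9 (pending; pending now {e=9})
Op 5: ROLLBACK: discarded pending ['e']; in_txn=False
After op 5: visible(c) = 20 (pending={}, committed={c=20, d=14, e=18})

Answer: 20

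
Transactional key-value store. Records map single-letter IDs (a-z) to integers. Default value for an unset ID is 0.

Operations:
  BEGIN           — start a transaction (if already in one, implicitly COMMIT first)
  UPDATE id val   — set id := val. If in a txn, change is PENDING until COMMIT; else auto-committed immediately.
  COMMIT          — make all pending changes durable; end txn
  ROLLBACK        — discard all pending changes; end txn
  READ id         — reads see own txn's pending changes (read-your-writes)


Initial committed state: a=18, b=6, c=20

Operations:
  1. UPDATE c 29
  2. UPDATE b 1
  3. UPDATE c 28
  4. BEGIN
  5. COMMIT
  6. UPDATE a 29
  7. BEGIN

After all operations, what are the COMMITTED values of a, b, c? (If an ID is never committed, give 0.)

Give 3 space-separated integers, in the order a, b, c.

Initial committed: {a=18, b=6, c=20}
Op 1: UPDATE c=29 (auto-commit; committed c=29)
Op 2: UPDATE b=1 (auto-commit; committed b=1)
Op 3: UPDATE c=28 (auto-commit; committed c=28)
Op 4: BEGIN: in_txn=True, pending={}
Op 5: COMMIT: merged [] into committed; committed now {a=18, b=1, c=28}
Op 6: UPDATE a=29 (auto-commit; committed a=29)
Op 7: BEGIN: in_txn=True, pending={}
Final committed: {a=29, b=1, c=28}

Answer: 29 1 28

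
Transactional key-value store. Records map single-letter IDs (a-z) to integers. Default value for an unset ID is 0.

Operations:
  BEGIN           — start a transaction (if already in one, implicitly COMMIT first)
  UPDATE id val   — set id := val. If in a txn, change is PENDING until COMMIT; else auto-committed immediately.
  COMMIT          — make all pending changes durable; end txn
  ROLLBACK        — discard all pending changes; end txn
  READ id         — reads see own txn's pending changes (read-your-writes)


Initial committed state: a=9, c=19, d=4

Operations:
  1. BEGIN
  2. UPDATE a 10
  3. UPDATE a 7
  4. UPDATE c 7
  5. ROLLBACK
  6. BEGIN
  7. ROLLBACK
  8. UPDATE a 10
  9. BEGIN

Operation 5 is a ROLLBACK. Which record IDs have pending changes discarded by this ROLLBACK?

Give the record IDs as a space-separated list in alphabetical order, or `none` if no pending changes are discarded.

Answer: a c

Derivation:
Initial committed: {a=9, c=19, d=4}
Op 1: BEGIN: in_txn=True, pending={}
Op 2: UPDATE a=10 (pending; pending now {a=10})
Op 3: UPDATE a=7 (pending; pending now {a=7})
Op 4: UPDATE c=7 (pending; pending now {a=7, c=7})
Op 5: ROLLBACK: discarded pending ['a', 'c']; in_txn=False
Op 6: BEGIN: in_txn=True, pending={}
Op 7: ROLLBACK: discarded pending []; in_txn=False
Op 8: UPDATE a=10 (auto-commit; committed a=10)
Op 9: BEGIN: in_txn=True, pending={}
ROLLBACK at op 5 discards: ['a', 'c']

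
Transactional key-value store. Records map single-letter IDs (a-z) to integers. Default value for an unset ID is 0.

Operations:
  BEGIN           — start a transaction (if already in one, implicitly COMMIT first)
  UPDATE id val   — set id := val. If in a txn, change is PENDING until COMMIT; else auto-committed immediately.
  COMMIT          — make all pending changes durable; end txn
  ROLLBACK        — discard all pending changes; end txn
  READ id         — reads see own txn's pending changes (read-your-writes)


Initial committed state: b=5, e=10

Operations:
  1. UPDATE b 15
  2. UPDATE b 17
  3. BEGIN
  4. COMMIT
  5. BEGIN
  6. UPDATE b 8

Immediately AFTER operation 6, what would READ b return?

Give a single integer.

Answer: 8

Derivation:
Initial committed: {b=5, e=10}
Op 1: UPDATE b=15 (auto-commit; committed b=15)
Op 2: UPDATE b=17 (auto-commit; committed b=17)
Op 3: BEGIN: in_txn=True, pending={}
Op 4: COMMIT: merged [] into committed; committed now {b=17, e=10}
Op 5: BEGIN: in_txn=True, pending={}
Op 6: UPDATE b=8 (pending; pending now {b=8})
After op 6: visible(b) = 8 (pending={b=8}, committed={b=17, e=10})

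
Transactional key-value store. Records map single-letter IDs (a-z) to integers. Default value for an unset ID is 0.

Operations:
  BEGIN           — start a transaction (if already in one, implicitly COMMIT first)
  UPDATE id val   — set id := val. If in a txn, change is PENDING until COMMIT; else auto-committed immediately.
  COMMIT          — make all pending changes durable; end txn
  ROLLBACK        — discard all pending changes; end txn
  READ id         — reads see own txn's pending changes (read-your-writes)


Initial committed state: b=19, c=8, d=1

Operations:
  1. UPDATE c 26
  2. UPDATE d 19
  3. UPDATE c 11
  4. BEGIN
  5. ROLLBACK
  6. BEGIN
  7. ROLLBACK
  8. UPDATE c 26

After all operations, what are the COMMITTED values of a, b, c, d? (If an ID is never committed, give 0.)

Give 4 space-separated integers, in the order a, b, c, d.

Answer: 0 19 26 19

Derivation:
Initial committed: {b=19, c=8, d=1}
Op 1: UPDATE c=26 (auto-commit; committed c=26)
Op 2: UPDATE d=19 (auto-commit; committed d=19)
Op 3: UPDATE c=11 (auto-commit; committed c=11)
Op 4: BEGIN: in_txn=True, pending={}
Op 5: ROLLBACK: discarded pending []; in_txn=False
Op 6: BEGIN: in_txn=True, pending={}
Op 7: ROLLBACK: discarded pending []; in_txn=False
Op 8: UPDATE c=26 (auto-commit; committed c=26)
Final committed: {b=19, c=26, d=19}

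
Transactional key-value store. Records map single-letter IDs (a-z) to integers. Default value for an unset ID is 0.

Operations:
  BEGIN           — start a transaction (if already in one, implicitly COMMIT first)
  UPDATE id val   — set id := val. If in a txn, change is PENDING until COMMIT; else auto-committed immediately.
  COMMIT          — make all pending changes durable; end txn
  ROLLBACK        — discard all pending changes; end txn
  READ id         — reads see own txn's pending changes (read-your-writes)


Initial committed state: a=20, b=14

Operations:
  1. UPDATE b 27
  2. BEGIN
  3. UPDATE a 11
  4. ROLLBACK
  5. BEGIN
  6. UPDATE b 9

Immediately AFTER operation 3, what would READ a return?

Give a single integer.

Initial committed: {a=20, b=14}
Op 1: UPDATE b=27 (auto-commit; committed b=27)
Op 2: BEGIN: in_txn=True, pending={}
Op 3: UPDATE a=11 (pending; pending now {a=11})
After op 3: visible(a) = 11 (pending={a=11}, committed={a=20, b=27})

Answer: 11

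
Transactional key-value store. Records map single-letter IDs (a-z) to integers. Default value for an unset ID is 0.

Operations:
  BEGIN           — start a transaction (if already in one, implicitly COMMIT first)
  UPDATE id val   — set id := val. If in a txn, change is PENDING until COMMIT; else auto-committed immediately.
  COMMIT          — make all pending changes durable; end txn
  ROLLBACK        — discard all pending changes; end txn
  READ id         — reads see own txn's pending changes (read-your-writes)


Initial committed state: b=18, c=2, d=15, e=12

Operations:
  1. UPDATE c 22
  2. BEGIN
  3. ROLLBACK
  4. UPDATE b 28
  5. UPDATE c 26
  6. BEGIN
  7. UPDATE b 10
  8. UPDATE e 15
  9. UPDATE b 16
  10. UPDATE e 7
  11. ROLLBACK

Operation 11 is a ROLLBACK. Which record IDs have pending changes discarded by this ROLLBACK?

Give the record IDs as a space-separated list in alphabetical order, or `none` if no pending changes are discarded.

Answer: b e

Derivation:
Initial committed: {b=18, c=2, d=15, e=12}
Op 1: UPDATE c=22 (auto-commit; committed c=22)
Op 2: BEGIN: in_txn=True, pending={}
Op 3: ROLLBACK: discarded pending []; in_txn=False
Op 4: UPDATE b=28 (auto-commit; committed b=28)
Op 5: UPDATE c=26 (auto-commit; committed c=26)
Op 6: BEGIN: in_txn=True, pending={}
Op 7: UPDATE b=10 (pending; pending now {b=10})
Op 8: UPDATE e=15 (pending; pending now {b=10, e=15})
Op 9: UPDATE b=16 (pending; pending now {b=16, e=15})
Op 10: UPDATE e=7 (pending; pending now {b=16, e=7})
Op 11: ROLLBACK: discarded pending ['b', 'e']; in_txn=False
ROLLBACK at op 11 discards: ['b', 'e']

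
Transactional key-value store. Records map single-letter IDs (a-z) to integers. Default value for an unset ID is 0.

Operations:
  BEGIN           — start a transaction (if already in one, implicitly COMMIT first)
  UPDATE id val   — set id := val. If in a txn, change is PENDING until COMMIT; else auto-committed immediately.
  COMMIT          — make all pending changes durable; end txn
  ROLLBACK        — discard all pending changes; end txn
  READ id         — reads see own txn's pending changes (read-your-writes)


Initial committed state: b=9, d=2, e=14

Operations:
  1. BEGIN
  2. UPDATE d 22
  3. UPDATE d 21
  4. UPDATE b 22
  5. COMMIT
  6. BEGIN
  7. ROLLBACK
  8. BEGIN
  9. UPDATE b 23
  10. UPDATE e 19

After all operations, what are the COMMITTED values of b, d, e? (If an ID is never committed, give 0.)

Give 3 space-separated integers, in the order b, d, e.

Initial committed: {b=9, d=2, e=14}
Op 1: BEGIN: in_txn=True, pending={}
Op 2: UPDATE d=22 (pending; pending now {d=22})
Op 3: UPDATE d=21 (pending; pending now {d=21})
Op 4: UPDATE b=22 (pending; pending now {b=22, d=21})
Op 5: COMMIT: merged ['b', 'd'] into committed; committed now {b=22, d=21, e=14}
Op 6: BEGIN: in_txn=True, pending={}
Op 7: ROLLBACK: discarded pending []; in_txn=False
Op 8: BEGIN: in_txn=True, pending={}
Op 9: UPDATE b=23 (pending; pending now {b=23})
Op 10: UPDATE e=19 (pending; pending now {b=23, e=19})
Final committed: {b=22, d=21, e=14}

Answer: 22 21 14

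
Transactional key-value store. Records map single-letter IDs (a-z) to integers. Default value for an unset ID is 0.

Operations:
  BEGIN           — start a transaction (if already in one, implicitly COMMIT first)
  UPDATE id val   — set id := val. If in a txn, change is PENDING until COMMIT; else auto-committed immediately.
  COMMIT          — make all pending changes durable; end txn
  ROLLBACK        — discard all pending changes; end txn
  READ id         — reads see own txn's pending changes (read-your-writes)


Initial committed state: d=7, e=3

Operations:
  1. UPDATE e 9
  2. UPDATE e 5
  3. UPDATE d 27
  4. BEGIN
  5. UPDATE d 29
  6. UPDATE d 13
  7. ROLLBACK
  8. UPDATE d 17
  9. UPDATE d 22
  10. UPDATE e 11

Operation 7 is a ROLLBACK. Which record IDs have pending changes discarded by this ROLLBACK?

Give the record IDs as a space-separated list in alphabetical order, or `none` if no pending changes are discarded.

Initial committed: {d=7, e=3}
Op 1: UPDATE e=9 (auto-commit; committed e=9)
Op 2: UPDATE e=5 (auto-commit; committed e=5)
Op 3: UPDATE d=27 (auto-commit; committed d=27)
Op 4: BEGIN: in_txn=True, pending={}
Op 5: UPDATE d=29 (pending; pending now {d=29})
Op 6: UPDATE d=13 (pending; pending now {d=13})
Op 7: ROLLBACK: discarded pending ['d']; in_txn=False
Op 8: UPDATE d=17 (auto-commit; committed d=17)
Op 9: UPDATE d=22 (auto-commit; committed d=22)
Op 10: UPDATE e=11 (auto-commit; committed e=11)
ROLLBACK at op 7 discards: ['d']

Answer: d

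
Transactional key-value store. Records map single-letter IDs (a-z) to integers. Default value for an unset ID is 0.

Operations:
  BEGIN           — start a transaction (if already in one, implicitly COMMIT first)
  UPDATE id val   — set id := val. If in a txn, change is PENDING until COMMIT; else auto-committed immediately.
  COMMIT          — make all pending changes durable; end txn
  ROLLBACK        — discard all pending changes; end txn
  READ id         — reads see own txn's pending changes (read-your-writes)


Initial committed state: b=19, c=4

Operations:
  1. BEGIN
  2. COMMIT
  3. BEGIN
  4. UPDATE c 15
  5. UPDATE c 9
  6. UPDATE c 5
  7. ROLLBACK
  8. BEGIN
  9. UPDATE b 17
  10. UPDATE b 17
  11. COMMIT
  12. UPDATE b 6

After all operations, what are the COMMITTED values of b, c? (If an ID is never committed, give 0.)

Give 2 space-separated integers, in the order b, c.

Answer: 6 4

Derivation:
Initial committed: {b=19, c=4}
Op 1: BEGIN: in_txn=True, pending={}
Op 2: COMMIT: merged [] into committed; committed now {b=19, c=4}
Op 3: BEGIN: in_txn=True, pending={}
Op 4: UPDATE c=15 (pending; pending now {c=15})
Op 5: UPDATE c=9 (pending; pending now {c=9})
Op 6: UPDATE c=5 (pending; pending now {c=5})
Op 7: ROLLBACK: discarded pending ['c']; in_txn=False
Op 8: BEGIN: in_txn=True, pending={}
Op 9: UPDATE b=17 (pending; pending now {b=17})
Op 10: UPDATE b=17 (pending; pending now {b=17})
Op 11: COMMIT: merged ['b'] into committed; committed now {b=17, c=4}
Op 12: UPDATE b=6 (auto-commit; committed b=6)
Final committed: {b=6, c=4}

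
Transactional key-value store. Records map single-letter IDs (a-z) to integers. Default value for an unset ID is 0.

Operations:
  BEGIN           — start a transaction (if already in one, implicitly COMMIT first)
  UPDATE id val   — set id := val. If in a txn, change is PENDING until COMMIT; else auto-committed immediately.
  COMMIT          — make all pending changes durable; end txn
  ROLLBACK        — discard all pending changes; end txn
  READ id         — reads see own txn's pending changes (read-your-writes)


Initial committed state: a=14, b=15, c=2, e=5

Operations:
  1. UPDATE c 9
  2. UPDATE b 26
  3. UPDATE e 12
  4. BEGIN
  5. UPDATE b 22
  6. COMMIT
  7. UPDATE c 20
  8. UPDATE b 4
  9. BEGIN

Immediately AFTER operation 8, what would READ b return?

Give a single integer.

Answer: 4

Derivation:
Initial committed: {a=14, b=15, c=2, e=5}
Op 1: UPDATE c=9 (auto-commit; committed c=9)
Op 2: UPDATE b=26 (auto-commit; committed b=26)
Op 3: UPDATE e=12 (auto-commit; committed e=12)
Op 4: BEGIN: in_txn=True, pending={}
Op 5: UPDATE b=22 (pending; pending now {b=22})
Op 6: COMMIT: merged ['b'] into committed; committed now {a=14, b=22, c=9, e=12}
Op 7: UPDATE c=20 (auto-commit; committed c=20)
Op 8: UPDATE b=4 (auto-commit; committed b=4)
After op 8: visible(b) = 4 (pending={}, committed={a=14, b=4, c=20, e=12})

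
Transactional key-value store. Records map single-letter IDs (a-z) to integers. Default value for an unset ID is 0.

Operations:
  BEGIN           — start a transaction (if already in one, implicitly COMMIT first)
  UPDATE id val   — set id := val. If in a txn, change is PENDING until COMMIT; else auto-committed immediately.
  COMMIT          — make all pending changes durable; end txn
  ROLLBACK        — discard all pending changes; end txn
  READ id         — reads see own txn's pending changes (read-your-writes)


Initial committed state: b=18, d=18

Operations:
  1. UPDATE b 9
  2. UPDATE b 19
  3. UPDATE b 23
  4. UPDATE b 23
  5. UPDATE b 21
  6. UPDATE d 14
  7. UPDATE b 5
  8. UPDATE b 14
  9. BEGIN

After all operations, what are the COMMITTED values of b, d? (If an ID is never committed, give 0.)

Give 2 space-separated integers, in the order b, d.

Initial committed: {b=18, d=18}
Op 1: UPDATE b=9 (auto-commit; committed b=9)
Op 2: UPDATE b=19 (auto-commit; committed b=19)
Op 3: UPDATE b=23 (auto-commit; committed b=23)
Op 4: UPDATE b=23 (auto-commit; committed b=23)
Op 5: UPDATE b=21 (auto-commit; committed b=21)
Op 6: UPDATE d=14 (auto-commit; committed d=14)
Op 7: UPDATE b=5 (auto-commit; committed b=5)
Op 8: UPDATE b=14 (auto-commit; committed b=14)
Op 9: BEGIN: in_txn=True, pending={}
Final committed: {b=14, d=14}

Answer: 14 14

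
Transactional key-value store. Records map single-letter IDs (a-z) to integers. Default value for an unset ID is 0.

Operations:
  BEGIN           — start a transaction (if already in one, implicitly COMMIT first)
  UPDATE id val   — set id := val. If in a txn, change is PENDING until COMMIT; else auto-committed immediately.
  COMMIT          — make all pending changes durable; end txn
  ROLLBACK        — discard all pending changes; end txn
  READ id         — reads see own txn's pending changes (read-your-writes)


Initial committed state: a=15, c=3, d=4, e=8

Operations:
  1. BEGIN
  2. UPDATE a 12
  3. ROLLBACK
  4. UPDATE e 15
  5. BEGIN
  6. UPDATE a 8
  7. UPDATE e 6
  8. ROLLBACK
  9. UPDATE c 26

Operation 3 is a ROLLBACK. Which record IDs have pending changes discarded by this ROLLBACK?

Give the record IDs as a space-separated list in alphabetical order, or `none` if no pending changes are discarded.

Initial committed: {a=15, c=3, d=4, e=8}
Op 1: BEGIN: in_txn=True, pending={}
Op 2: UPDATE a=12 (pending; pending now {a=12})
Op 3: ROLLBACK: discarded pending ['a']; in_txn=False
Op 4: UPDATE e=15 (auto-commit; committed e=15)
Op 5: BEGIN: in_txn=True, pending={}
Op 6: UPDATE a=8 (pending; pending now {a=8})
Op 7: UPDATE e=6 (pending; pending now {a=8, e=6})
Op 8: ROLLBACK: discarded pending ['a', 'e']; in_txn=False
Op 9: UPDATE c=26 (auto-commit; committed c=26)
ROLLBACK at op 3 discards: ['a']

Answer: a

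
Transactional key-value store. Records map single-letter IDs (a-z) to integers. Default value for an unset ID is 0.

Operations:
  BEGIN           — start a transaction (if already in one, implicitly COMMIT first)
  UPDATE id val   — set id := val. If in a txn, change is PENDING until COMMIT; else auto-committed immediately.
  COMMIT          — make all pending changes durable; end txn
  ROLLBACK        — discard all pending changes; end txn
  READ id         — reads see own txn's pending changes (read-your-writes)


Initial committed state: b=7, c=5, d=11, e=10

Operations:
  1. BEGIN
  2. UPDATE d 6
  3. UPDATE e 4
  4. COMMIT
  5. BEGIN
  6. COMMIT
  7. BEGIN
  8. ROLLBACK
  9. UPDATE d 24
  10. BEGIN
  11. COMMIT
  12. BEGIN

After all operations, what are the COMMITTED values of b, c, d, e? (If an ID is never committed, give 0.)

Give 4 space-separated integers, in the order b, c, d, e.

Answer: 7 5 24 4

Derivation:
Initial committed: {b=7, c=5, d=11, e=10}
Op 1: BEGIN: in_txn=True, pending={}
Op 2: UPDATE d=6 (pending; pending now {d=6})
Op 3: UPDATE e=4 (pending; pending now {d=6, e=4})
Op 4: COMMIT: merged ['d', 'e'] into committed; committed now {b=7, c=5, d=6, e=4}
Op 5: BEGIN: in_txn=True, pending={}
Op 6: COMMIT: merged [] into committed; committed now {b=7, c=5, d=6, e=4}
Op 7: BEGIN: in_txn=True, pending={}
Op 8: ROLLBACK: discarded pending []; in_txn=False
Op 9: UPDATE d=24 (auto-commit; committed d=24)
Op 10: BEGIN: in_txn=True, pending={}
Op 11: COMMIT: merged [] into committed; committed now {b=7, c=5, d=24, e=4}
Op 12: BEGIN: in_txn=True, pending={}
Final committed: {b=7, c=5, d=24, e=4}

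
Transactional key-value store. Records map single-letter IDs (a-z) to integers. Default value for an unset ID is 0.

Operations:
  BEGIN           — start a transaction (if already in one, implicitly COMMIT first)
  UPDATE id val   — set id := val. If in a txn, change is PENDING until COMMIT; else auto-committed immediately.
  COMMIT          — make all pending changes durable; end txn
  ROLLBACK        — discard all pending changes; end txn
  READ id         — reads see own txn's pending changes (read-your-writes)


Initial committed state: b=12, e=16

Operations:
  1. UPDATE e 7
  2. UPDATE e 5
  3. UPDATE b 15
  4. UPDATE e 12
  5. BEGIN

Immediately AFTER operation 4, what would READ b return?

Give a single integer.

Answer: 15

Derivation:
Initial committed: {b=12, e=16}
Op 1: UPDATE e=7 (auto-commit; committed e=7)
Op 2: UPDATE e=5 (auto-commit; committed e=5)
Op 3: UPDATE b=15 (auto-commit; committed b=15)
Op 4: UPDATE e=12 (auto-commit; committed e=12)
After op 4: visible(b) = 15 (pending={}, committed={b=15, e=12})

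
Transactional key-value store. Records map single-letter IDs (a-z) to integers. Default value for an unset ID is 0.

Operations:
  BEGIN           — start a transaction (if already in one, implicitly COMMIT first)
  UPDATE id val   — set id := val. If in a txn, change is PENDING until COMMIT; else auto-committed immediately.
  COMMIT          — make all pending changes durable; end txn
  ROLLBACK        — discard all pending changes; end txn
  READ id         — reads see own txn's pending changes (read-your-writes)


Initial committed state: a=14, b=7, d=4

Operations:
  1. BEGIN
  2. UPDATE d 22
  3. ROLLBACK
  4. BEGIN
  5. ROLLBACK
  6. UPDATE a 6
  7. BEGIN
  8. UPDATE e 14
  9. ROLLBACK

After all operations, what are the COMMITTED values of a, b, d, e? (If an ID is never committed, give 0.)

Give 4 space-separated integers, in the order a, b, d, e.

Answer: 6 7 4 0

Derivation:
Initial committed: {a=14, b=7, d=4}
Op 1: BEGIN: in_txn=True, pending={}
Op 2: UPDATE d=22 (pending; pending now {d=22})
Op 3: ROLLBACK: discarded pending ['d']; in_txn=False
Op 4: BEGIN: in_txn=True, pending={}
Op 5: ROLLBACK: discarded pending []; in_txn=False
Op 6: UPDATE a=6 (auto-commit; committed a=6)
Op 7: BEGIN: in_txn=True, pending={}
Op 8: UPDATE e=14 (pending; pending now {e=14})
Op 9: ROLLBACK: discarded pending ['e']; in_txn=False
Final committed: {a=6, b=7, d=4}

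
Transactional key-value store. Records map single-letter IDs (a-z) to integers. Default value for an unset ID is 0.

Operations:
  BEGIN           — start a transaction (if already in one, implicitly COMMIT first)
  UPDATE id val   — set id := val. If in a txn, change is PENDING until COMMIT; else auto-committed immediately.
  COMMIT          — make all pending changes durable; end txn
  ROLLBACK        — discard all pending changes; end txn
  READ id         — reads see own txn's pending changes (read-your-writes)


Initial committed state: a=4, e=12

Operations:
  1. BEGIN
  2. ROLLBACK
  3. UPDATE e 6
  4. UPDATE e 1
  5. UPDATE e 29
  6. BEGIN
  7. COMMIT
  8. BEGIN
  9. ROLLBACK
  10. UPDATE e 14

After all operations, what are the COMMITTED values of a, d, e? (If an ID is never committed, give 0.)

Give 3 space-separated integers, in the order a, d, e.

Initial committed: {a=4, e=12}
Op 1: BEGIN: in_txn=True, pending={}
Op 2: ROLLBACK: discarded pending []; in_txn=False
Op 3: UPDATE e=6 (auto-commit; committed e=6)
Op 4: UPDATE e=1 (auto-commit; committed e=1)
Op 5: UPDATE e=29 (auto-commit; committed e=29)
Op 6: BEGIN: in_txn=True, pending={}
Op 7: COMMIT: merged [] into committed; committed now {a=4, e=29}
Op 8: BEGIN: in_txn=True, pending={}
Op 9: ROLLBACK: discarded pending []; in_txn=False
Op 10: UPDATE e=14 (auto-commit; committed e=14)
Final committed: {a=4, e=14}

Answer: 4 0 14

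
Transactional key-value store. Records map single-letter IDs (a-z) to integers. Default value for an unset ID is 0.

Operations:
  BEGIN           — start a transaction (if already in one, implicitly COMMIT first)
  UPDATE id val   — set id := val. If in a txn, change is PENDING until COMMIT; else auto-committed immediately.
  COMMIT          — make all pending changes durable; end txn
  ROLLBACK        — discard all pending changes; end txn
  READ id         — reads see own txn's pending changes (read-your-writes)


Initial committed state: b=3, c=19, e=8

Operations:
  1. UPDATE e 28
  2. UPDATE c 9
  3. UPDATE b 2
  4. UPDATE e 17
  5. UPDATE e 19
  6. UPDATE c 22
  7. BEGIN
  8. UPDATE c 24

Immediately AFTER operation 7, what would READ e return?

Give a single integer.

Answer: 19

Derivation:
Initial committed: {b=3, c=19, e=8}
Op 1: UPDATE e=28 (auto-commit; committed e=28)
Op 2: UPDATE c=9 (auto-commit; committed c=9)
Op 3: UPDATE b=2 (auto-commit; committed b=2)
Op 4: UPDATE e=17 (auto-commit; committed e=17)
Op 5: UPDATE e=19 (auto-commit; committed e=19)
Op 6: UPDATE c=22 (auto-commit; committed c=22)
Op 7: BEGIN: in_txn=True, pending={}
After op 7: visible(e) = 19 (pending={}, committed={b=2, c=22, e=19})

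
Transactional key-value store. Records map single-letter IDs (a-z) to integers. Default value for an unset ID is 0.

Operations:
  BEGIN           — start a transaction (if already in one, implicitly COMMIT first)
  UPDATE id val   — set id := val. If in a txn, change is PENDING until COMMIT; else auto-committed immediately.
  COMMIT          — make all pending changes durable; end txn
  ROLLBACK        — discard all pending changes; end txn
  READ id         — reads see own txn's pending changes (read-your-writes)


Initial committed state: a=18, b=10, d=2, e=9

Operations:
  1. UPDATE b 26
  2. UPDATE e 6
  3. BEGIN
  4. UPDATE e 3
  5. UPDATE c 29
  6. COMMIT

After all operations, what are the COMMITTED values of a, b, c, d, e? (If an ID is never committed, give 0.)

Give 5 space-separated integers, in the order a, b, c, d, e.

Initial committed: {a=18, b=10, d=2, e=9}
Op 1: UPDATE b=26 (auto-commit; committed b=26)
Op 2: UPDATE e=6 (auto-commit; committed e=6)
Op 3: BEGIN: in_txn=True, pending={}
Op 4: UPDATE e=3 (pending; pending now {e=3})
Op 5: UPDATE c=29 (pending; pending now {c=29, e=3})
Op 6: COMMIT: merged ['c', 'e'] into committed; committed now {a=18, b=26, c=29, d=2, e=3}
Final committed: {a=18, b=26, c=29, d=2, e=3}

Answer: 18 26 29 2 3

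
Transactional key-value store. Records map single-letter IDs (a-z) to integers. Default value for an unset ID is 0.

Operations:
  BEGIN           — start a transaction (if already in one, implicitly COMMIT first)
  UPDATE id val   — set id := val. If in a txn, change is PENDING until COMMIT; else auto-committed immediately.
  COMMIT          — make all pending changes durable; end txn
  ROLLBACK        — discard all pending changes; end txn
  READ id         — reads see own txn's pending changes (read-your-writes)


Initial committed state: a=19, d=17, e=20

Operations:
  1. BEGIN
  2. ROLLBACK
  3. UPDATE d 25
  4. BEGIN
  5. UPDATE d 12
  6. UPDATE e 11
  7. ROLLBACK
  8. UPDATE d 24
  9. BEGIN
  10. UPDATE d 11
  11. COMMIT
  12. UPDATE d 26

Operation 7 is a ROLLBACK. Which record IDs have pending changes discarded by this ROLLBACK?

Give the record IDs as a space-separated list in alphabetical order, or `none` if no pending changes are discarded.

Answer: d e

Derivation:
Initial committed: {a=19, d=17, e=20}
Op 1: BEGIN: in_txn=True, pending={}
Op 2: ROLLBACK: discarded pending []; in_txn=False
Op 3: UPDATE d=25 (auto-commit; committed d=25)
Op 4: BEGIN: in_txn=True, pending={}
Op 5: UPDATE d=12 (pending; pending now {d=12})
Op 6: UPDATE e=11 (pending; pending now {d=12, e=11})
Op 7: ROLLBACK: discarded pending ['d', 'e']; in_txn=False
Op 8: UPDATE d=24 (auto-commit; committed d=24)
Op 9: BEGIN: in_txn=True, pending={}
Op 10: UPDATE d=11 (pending; pending now {d=11})
Op 11: COMMIT: merged ['d'] into committed; committed now {a=19, d=11, e=20}
Op 12: UPDATE d=26 (auto-commit; committed d=26)
ROLLBACK at op 7 discards: ['d', 'e']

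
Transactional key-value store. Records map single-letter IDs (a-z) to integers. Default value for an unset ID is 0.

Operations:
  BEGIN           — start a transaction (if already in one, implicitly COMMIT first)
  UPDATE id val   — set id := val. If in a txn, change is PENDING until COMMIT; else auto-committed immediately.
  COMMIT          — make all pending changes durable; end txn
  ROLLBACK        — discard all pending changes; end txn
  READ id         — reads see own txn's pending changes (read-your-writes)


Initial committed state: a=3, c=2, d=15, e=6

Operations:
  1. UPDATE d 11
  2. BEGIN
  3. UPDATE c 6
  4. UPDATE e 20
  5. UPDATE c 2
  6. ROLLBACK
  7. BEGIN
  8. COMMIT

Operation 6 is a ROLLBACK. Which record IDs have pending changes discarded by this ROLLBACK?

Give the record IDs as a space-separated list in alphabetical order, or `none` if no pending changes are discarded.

Initial committed: {a=3, c=2, d=15, e=6}
Op 1: UPDATE d=11 (auto-commit; committed d=11)
Op 2: BEGIN: in_txn=True, pending={}
Op 3: UPDATE c=6 (pending; pending now {c=6})
Op 4: UPDATE e=20 (pending; pending now {c=6, e=20})
Op 5: UPDATE c=2 (pending; pending now {c=2, e=20})
Op 6: ROLLBACK: discarded pending ['c', 'e']; in_txn=False
Op 7: BEGIN: in_txn=True, pending={}
Op 8: COMMIT: merged [] into committed; committed now {a=3, c=2, d=11, e=6}
ROLLBACK at op 6 discards: ['c', 'e']

Answer: c e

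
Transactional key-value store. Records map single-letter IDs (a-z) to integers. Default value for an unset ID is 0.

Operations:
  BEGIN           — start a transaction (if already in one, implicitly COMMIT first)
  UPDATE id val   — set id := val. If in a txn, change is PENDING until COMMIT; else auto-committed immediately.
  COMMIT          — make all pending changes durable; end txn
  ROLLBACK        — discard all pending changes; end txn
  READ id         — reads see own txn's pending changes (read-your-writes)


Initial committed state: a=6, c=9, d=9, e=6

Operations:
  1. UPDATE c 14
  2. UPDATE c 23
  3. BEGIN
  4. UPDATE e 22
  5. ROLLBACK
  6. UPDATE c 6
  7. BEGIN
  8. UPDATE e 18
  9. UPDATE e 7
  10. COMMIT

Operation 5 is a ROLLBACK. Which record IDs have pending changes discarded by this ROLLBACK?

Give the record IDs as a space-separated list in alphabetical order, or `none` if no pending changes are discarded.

Initial committed: {a=6, c=9, d=9, e=6}
Op 1: UPDATE c=14 (auto-commit; committed c=14)
Op 2: UPDATE c=23 (auto-commit; committed c=23)
Op 3: BEGIN: in_txn=True, pending={}
Op 4: UPDATE e=22 (pending; pending now {e=22})
Op 5: ROLLBACK: discarded pending ['e']; in_txn=False
Op 6: UPDATE c=6 (auto-commit; committed c=6)
Op 7: BEGIN: in_txn=True, pending={}
Op 8: UPDATE e=18 (pending; pending now {e=18})
Op 9: UPDATE e=7 (pending; pending now {e=7})
Op 10: COMMIT: merged ['e'] into committed; committed now {a=6, c=6, d=9, e=7}
ROLLBACK at op 5 discards: ['e']

Answer: e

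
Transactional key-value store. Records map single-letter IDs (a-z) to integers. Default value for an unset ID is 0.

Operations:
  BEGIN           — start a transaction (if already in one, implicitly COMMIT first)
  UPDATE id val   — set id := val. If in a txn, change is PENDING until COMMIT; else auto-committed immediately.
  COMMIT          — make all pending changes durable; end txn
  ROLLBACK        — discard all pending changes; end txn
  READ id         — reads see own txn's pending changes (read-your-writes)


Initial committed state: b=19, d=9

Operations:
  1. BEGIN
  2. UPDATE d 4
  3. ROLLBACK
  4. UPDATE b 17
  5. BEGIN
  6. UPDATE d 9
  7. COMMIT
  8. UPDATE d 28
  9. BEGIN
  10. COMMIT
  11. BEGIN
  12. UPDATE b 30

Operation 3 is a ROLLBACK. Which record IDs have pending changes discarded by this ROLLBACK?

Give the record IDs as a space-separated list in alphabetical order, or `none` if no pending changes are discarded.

Initial committed: {b=19, d=9}
Op 1: BEGIN: in_txn=True, pending={}
Op 2: UPDATE d=4 (pending; pending now {d=4})
Op 3: ROLLBACK: discarded pending ['d']; in_txn=False
Op 4: UPDATE b=17 (auto-commit; committed b=17)
Op 5: BEGIN: in_txn=True, pending={}
Op 6: UPDATE d=9 (pending; pending now {d=9})
Op 7: COMMIT: merged ['d'] into committed; committed now {b=17, d=9}
Op 8: UPDATE d=28 (auto-commit; committed d=28)
Op 9: BEGIN: in_txn=True, pending={}
Op 10: COMMIT: merged [] into committed; committed now {b=17, d=28}
Op 11: BEGIN: in_txn=True, pending={}
Op 12: UPDATE b=30 (pending; pending now {b=30})
ROLLBACK at op 3 discards: ['d']

Answer: d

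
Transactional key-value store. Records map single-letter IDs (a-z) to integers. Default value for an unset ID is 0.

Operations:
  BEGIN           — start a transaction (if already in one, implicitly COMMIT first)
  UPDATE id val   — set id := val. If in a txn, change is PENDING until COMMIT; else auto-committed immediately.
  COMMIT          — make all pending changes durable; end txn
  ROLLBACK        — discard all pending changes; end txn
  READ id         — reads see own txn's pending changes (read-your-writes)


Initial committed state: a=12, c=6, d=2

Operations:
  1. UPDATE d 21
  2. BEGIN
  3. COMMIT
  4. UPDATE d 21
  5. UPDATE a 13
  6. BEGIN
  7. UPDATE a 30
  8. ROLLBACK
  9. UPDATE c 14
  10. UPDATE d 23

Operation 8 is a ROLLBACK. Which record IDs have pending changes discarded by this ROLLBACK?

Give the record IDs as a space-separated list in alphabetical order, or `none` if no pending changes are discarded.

Answer: a

Derivation:
Initial committed: {a=12, c=6, d=2}
Op 1: UPDATE d=21 (auto-commit; committed d=21)
Op 2: BEGIN: in_txn=True, pending={}
Op 3: COMMIT: merged [] into committed; committed now {a=12, c=6, d=21}
Op 4: UPDATE d=21 (auto-commit; committed d=21)
Op 5: UPDATE a=13 (auto-commit; committed a=13)
Op 6: BEGIN: in_txn=True, pending={}
Op 7: UPDATE a=30 (pending; pending now {a=30})
Op 8: ROLLBACK: discarded pending ['a']; in_txn=False
Op 9: UPDATE c=14 (auto-commit; committed c=14)
Op 10: UPDATE d=23 (auto-commit; committed d=23)
ROLLBACK at op 8 discards: ['a']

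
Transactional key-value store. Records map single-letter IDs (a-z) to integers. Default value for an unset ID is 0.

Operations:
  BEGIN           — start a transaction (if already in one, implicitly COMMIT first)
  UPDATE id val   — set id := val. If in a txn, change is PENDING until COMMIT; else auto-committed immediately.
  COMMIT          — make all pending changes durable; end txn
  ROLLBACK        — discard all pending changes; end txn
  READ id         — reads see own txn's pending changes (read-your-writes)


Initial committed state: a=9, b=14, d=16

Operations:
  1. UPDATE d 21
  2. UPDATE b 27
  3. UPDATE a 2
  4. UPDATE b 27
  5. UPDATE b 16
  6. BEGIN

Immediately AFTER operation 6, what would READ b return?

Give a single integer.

Initial committed: {a=9, b=14, d=16}
Op 1: UPDATE d=21 (auto-commit; committed d=21)
Op 2: UPDATE b=27 (auto-commit; committed b=27)
Op 3: UPDATE a=2 (auto-commit; committed a=2)
Op 4: UPDATE b=27 (auto-commit; committed b=27)
Op 5: UPDATE b=16 (auto-commit; committed b=16)
Op 6: BEGIN: in_txn=True, pending={}
After op 6: visible(b) = 16 (pending={}, committed={a=2, b=16, d=21})

Answer: 16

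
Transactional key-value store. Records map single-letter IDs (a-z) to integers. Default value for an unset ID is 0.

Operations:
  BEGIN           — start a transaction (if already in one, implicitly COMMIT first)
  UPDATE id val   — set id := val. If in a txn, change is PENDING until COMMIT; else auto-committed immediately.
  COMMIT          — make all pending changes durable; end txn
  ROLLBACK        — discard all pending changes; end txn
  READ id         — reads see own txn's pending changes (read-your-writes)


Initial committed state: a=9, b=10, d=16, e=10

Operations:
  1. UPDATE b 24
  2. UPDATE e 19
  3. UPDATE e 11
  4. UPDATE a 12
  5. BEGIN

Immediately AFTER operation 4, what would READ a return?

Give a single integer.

Answer: 12

Derivation:
Initial committed: {a=9, b=10, d=16, e=10}
Op 1: UPDATE b=24 (auto-commit; committed b=24)
Op 2: UPDATE e=19 (auto-commit; committed e=19)
Op 3: UPDATE e=11 (auto-commit; committed e=11)
Op 4: UPDATE a=12 (auto-commit; committed a=12)
After op 4: visible(a) = 12 (pending={}, committed={a=12, b=24, d=16, e=11})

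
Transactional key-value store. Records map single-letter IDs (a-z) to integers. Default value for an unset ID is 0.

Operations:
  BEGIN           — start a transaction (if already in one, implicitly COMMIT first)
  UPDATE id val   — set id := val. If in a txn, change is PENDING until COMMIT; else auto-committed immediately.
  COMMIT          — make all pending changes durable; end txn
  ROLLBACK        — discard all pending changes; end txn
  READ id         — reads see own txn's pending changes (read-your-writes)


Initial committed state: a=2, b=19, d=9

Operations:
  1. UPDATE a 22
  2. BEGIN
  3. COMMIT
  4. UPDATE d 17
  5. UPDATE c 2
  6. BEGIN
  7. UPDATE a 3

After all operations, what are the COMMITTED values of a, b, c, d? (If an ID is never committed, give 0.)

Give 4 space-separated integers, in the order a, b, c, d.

Initial committed: {a=2, b=19, d=9}
Op 1: UPDATE a=22 (auto-commit; committed a=22)
Op 2: BEGIN: in_txn=True, pending={}
Op 3: COMMIT: merged [] into committed; committed now {a=22, b=19, d=9}
Op 4: UPDATE d=17 (auto-commit; committed d=17)
Op 5: UPDATE c=2 (auto-commit; committed c=2)
Op 6: BEGIN: in_txn=True, pending={}
Op 7: UPDATE a=3 (pending; pending now {a=3})
Final committed: {a=22, b=19, c=2, d=17}

Answer: 22 19 2 17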